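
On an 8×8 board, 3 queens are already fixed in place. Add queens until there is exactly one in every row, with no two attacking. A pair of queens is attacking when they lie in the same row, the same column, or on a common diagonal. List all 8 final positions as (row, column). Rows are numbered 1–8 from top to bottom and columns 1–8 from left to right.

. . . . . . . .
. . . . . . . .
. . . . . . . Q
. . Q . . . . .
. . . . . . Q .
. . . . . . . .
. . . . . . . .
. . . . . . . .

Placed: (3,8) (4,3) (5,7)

(1,1) (2,6) (3,8) (4,3) (5,7) (6,4) (7,2) (8,5)

Row 1: attacked by (3,8)→{6,8}; (4,3)→{3,6}; (5,7)→{3,7}. Safe: 1, 2, 4, 5. Place at column 1.
Row 2: attacked by (1,1)→{1,2}; (3,8)→{7,8}; (4,3)→{1,3,5}; (5,7)→{4,7}. Safe: 6. Place at column 6.
Row 6: attacked by (1,1)→{1,6}; (2,6)→{2,6}; (3,8)→{5,8}; (4,3)→{1,3,5}; (5,7)→{6,7,8}. Safe: 4. Place at column 4.
Row 7: attacked by (1,1)→{1,7}; (2,6)→{1,6}; (3,8)→{4,8}; (4,3)→{3,6}; (5,7)→{5,7}; (6,4)→{3,4,5}. Safe: 2. Place at column 2.
Row 8: attacked by (1,1)→{1,8}; (2,6)→{6}; (3,8)→{3,8}; (4,3)→{3,7}; (5,7)→{4,7}; (6,4)→{2,4,6}; (7,2)→{1,2,3}. Safe: 5. Place at column 5.
Columns [1, 6, 8, 3, 7, 4, 2, 5], r−c [0, -4, -5, 1, -2, 2, 5, 3], r+c [2, 8, 11, 7, 12, 10, 9, 13] are all distinct, so no two queens attack.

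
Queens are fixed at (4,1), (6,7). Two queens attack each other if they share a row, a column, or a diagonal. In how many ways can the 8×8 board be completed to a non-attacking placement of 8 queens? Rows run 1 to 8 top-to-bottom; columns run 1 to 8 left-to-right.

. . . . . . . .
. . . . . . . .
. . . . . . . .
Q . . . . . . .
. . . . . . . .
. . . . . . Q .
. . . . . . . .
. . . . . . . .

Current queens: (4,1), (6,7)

Branch on row 1: col 3 → 2; col 5 → 1; col 6 → 0; col 8 → 0.
Sum: 2 + 1 + 0 + 0 = 3.

3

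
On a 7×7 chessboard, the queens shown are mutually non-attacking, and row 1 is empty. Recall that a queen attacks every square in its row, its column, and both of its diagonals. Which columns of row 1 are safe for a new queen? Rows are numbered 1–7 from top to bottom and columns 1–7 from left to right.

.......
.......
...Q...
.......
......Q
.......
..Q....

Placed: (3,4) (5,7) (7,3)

columns 1, 5

(3,4) attacks row 1 at column 4 and diagonals 2, 6.
(5,7) attacks row 1 at column 7 and diagonals 3.
(7,3) attacks row 1 at column 3.
Attacked columns: {2, 3, 4, 6, 7}. Safe: {1, 5}.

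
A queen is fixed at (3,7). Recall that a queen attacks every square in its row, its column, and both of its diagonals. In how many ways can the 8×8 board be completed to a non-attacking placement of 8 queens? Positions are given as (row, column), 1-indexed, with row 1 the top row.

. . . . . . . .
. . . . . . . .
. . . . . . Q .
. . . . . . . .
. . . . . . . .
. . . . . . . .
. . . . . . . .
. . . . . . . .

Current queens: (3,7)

Branch on row 1: col 1 → 0; col 2 → 2; col 3 → 2; col 4 → 3; col 6 → 7; col 8 → 0.
Sum: 0 + 2 + 2 + 3 + 7 + 0 = 14.

14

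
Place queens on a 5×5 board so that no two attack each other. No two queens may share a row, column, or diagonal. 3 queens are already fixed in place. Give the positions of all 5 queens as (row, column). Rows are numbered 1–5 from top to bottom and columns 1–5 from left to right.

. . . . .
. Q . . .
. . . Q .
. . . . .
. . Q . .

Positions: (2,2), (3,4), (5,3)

(1,5) (2,2) (3,4) (4,1) (5,3)

Row 1: attacked by (2,2)→{1,2,3}; (3,4)→{2,4}; (5,3)→{3}. Safe: 5. Place at column 5.
Row 4: attacked by (1,5)→{2,5}; (2,2)→{2,4}; (3,4)→{3,4,5}; (5,3)→{2,3,4}. Safe: 1. Place at column 1.
Columns [5, 2, 4, 1, 3], r−c [-4, 0, -1, 3, 2], r+c [6, 4, 7, 5, 8] are all distinct, so no two queens attack.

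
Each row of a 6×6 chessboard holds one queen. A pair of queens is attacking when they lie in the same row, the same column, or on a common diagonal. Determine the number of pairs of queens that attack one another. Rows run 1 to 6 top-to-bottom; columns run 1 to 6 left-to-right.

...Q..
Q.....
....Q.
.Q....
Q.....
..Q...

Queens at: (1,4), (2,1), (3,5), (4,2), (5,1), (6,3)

Same column: (2,1)–(5,1) (column 1).
Same diagonal: (4,2)–(5,1) (|4−5| = |2−1| = 1).
Total attacking pairs: 2.

2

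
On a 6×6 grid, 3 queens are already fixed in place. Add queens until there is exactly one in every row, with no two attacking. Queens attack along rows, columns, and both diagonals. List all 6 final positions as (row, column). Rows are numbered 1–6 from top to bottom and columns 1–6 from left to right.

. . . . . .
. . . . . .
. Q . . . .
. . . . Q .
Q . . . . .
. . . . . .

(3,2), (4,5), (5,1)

(1,3) (2,6) (3,2) (4,5) (5,1) (6,4)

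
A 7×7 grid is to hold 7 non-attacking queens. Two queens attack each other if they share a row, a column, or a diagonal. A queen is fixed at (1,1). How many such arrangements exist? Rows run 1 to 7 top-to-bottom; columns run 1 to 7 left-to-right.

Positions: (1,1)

Branch on row 2: col 3 → 1; col 4 → 1; col 5 → 1; col 6 → 1; col 7 → 0.
Sum: 1 + 1 + 1 + 1 + 0 = 4.

4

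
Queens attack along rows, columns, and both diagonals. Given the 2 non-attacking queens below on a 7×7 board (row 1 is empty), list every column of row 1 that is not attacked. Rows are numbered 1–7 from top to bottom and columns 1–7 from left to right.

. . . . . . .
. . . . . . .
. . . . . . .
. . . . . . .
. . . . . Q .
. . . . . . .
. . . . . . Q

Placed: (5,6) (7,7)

columns 3, 4, 5

(5,6) attacks row 1 at column 6 and diagonals 2.
(7,7) attacks row 1 at column 7 and diagonals 1.
Attacked columns: {1, 2, 6, 7}. Safe: {3, 4, 5}.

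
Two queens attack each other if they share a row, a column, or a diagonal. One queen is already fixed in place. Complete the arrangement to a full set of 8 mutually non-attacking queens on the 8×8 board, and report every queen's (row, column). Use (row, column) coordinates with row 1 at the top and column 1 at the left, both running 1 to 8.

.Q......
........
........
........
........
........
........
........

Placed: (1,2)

(1,2) (2,6) (3,8) (4,3) (5,1) (6,4) (7,7) (8,5)

Row 2: attacked by (1,2)→{1,2,3}. Safe: 4, 5, 6, 7, 8. Place at column 6.
Row 3: attacked by (1,2)→{2,4}; (2,6)→{5,6,7}. Safe: 1, 3, 8. Place at column 8.
Row 4: attacked by (1,2)→{2,5}; (2,6)→{4,6,8}; (3,8)→{7,8}. Safe: 1, 3. Place at column 3.
Row 5: attacked by (1,2)→{2,6}; (2,6)→{3,6}; (3,8)→{6,8}; (4,3)→{2,3,4}. Safe: 1, 5, 7. Place at column 1.
Row 6: attacked by (1,2)→{2,7}; (2,6)→{2,6}; (3,8)→{5,8}; (4,3)→{1,3,5}; (5,1)→{1,2}. Safe: 4. Place at column 4.
Row 7: attacked by (1,2)→{2,8}; (2,6)→{1,6}; (3,8)→{4,8}; (4,3)→{3,6}; (5,1)→{1,3}; (6,4)→{3,4,5}. Safe: 7. Place at column 7.
Row 8: attacked by (1,2)→{2}; (2,6)→{6}; (3,8)→{3,8}; (4,3)→{3,7}; (5,1)→{1,4}; (6,4)→{2,4,6}; (7,7)→{6,7,8}. Safe: 5. Place at column 5.
Columns [2, 6, 8, 3, 1, 4, 7, 5], r−c [-1, -4, -5, 1, 4, 2, 0, 3], r+c [3, 8, 11, 7, 6, 10, 14, 13] are all distinct, so no two queens attack.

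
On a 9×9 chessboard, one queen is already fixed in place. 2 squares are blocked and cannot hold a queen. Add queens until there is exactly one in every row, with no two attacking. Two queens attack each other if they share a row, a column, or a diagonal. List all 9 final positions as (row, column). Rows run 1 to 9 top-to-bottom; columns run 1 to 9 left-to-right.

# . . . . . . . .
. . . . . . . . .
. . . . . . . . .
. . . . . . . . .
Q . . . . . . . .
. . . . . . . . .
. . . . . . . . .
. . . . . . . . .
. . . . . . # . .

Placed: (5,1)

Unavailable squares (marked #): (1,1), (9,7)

(1,4) (2,2) (3,7) (4,9) (5,1) (6,5) (7,8) (8,6) (9,3)

Row 1: attacked by (5,1)→{1,5}. Blocked: 1. Safe: 2, 3, 4, 6, 7, 8, 9. Place at column 4.
Row 2: attacked by (1,4)→{3,4,5}; (5,1)→{1,4}. Safe: 2, 6, 7, 8, 9. Place at column 2.
Row 3: attacked by (1,4)→{2,4,6}; (2,2)→{1,2,3}; (5,1)→{1,3}. Safe: 5, 7, 8, 9. Place at column 7.
Row 4: attacked by (1,4)→{1,4,7}; (2,2)→{2,4}; (3,7)→{6,7,8}; (5,1)→{1,2}. Safe: 3, 5, 9. Place at column 9.
Row 6: attacked by (1,4)→{4,9}; (2,2)→{2,6}; (3,7)→{4,7}; (4,9)→{7,9}; (5,1)→{1,2}. Safe: 3, 5, 8. Place at column 5.
Row 7: attacked by (1,4)→{4}; (2,2)→{2,7}; (3,7)→{3,7}; (4,9)→{6,9}; (5,1)→{1,3}; (6,5)→{4,5,6}. Safe: 8. Place at column 8.
Row 8: attacked by (1,4)→{4}; (2,2)→{2,8}; (3,7)→{2,7}; (4,9)→{5,9}; (5,1)→{1,4}; (6,5)→{3,5,7}; (7,8)→{7,8,9}. Safe: 6. Place at column 6.
Row 9: attacked by (1,4)→{4}; (2,2)→{2,9}; (3,7)→{1,7}; (4,9)→{4,9}; (5,1)→{1,5}; (6,5)→{2,5,8}; (7,8)→{6,8}; (8,6)→{5,6,7}. Blocked: 7. Safe: 3. Place at column 3.
Columns [4, 2, 7, 9, 1, 5, 8, 6, 3], r−c [-3, 0, -4, -5, 4, 1, -1, 2, 6], r+c [5, 4, 10, 13, 6, 11, 15, 14, 12] are all distinct, so no two queens attack.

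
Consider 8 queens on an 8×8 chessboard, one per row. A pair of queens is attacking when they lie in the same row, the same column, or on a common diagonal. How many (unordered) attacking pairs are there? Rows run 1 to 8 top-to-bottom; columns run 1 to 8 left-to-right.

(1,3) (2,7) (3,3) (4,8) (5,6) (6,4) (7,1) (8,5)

1

Same column: (1,3)–(3,3) (column 3).
Total attacking pairs: 1.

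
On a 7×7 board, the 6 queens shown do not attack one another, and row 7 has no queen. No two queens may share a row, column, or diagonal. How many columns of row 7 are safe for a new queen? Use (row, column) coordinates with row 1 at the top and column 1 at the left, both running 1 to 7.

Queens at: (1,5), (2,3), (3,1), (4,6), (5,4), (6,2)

1

(1,5) attacks row 7 at column 5.
(2,3) attacks row 7 at column 3.
(3,1) attacks row 7 at column 1 and diagonals 5.
(4,6) attacks row 7 at column 6 and diagonals 3.
(5,4) attacks row 7 at column 4 and diagonals 2, 6.
(6,2) attacks row 7 at column 2 and diagonals 1, 3.
Attacked columns: {1, 2, 3, 4, 5, 6}. Safe: {7}.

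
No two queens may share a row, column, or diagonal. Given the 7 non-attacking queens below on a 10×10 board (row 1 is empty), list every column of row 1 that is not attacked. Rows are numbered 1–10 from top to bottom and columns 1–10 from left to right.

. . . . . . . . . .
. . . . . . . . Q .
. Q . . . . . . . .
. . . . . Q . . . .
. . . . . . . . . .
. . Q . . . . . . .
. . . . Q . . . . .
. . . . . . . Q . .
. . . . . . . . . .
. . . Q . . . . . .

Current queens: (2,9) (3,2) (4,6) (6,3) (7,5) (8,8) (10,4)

columns 7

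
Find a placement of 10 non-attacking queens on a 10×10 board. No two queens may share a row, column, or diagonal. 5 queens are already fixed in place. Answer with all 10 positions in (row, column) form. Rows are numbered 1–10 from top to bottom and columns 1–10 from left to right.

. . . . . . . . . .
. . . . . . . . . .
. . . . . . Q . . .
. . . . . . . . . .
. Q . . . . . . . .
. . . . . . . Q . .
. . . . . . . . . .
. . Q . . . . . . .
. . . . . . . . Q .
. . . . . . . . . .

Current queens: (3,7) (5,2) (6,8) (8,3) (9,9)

Row 1: attacked by (3,7)→{5,7,9}; (5,2)→{2,6}; (6,8)→{3,8}; (8,3)→{3,10}; (9,9)→{1,9}. Safe: 4. Place at column 4.
Row 2: attacked by (1,4)→{3,4,5}; (3,7)→{6,7,8}; (5,2)→{2,5}; (6,8)→{4,8}; (8,3)→{3,9}; (9,9)→{2,9}. Safe: 1, 10. Place at column 10.
Row 4: attacked by (1,4)→{1,4,7}; (2,10)→{8,10}; (3,7)→{6,7,8}; (5,2)→{1,2,3}; (6,8)→{6,8,10}; (8,3)→{3,7}; (9,9)→{4,9}. Safe: 5. Place at column 5.
Row 7: attacked by (1,4)→{4,10}; (2,10)→{5,10}; (3,7)→{3,7}; (4,5)→{2,5,8}; (5,2)→{2,4}; (6,8)→{7,8,9}; (8,3)→{2,3,4}; (9,9)→{7,9}. Safe: 1, 6. Place at column 1.
Row 10: attacked by (1,4)→{4}; (2,10)→{2,10}; (3,7)→{7}; (4,5)→{5}; (5,2)→{2,7}; (6,8)→{4,8}; (7,1)→{1,4}; (8,3)→{1,3,5}; (9,9)→{8,9,10}. Safe: 6. Place at column 6.
Columns [4, 10, 7, 5, 2, 8, 1, 3, 9, 6], r−c [-3, -8, -4, -1, 3, -2, 6, 5, 0, 4], r+c [5, 12, 10, 9, 7, 14, 8, 11, 18, 16] are all distinct, so no two queens attack.

(1,4) (2,10) (3,7) (4,5) (5,2) (6,8) (7,1) (8,3) (9,9) (10,6)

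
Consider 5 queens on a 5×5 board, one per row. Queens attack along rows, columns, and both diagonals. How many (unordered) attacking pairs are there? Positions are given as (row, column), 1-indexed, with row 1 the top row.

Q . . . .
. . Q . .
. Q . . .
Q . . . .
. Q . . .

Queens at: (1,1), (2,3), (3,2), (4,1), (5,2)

Same column: (1,1)–(4,1) (column 1); (3,2)–(5,2) (column 2).
Same diagonal: (2,3)–(3,2) (|2−3| = |3−2| = 1); (2,3)–(4,1) (|2−4| = |3−1| = 2); (3,2)–(4,1) (|3−4| = |2−1| = 1); (4,1)–(5,2) (|4−5| = |1−2| = 1).
Total attacking pairs: 6.

6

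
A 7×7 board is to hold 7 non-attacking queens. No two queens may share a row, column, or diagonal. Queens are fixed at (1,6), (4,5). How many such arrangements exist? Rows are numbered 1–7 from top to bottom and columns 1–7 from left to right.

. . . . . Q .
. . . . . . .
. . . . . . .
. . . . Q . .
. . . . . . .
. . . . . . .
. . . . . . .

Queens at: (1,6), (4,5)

Branch on row 2: col 1 → 1; col 2 → 0; col 4 → 0.
Sum: 1 + 0 + 0 = 1.

1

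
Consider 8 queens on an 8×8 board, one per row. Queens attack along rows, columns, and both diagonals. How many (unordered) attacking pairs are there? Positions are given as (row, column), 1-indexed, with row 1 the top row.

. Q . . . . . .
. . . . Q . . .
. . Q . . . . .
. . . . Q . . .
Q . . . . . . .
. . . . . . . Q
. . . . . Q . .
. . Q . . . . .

Same column: (2,5)–(4,5) (column 5); (3,3)–(8,3) (column 3).
Same diagonal: (1,2)–(4,5) (|1−4| = |2−5| = 3); (3,3)–(5,1) (|3−5| = |3−1| = 2).
Total attacking pairs: 4.

4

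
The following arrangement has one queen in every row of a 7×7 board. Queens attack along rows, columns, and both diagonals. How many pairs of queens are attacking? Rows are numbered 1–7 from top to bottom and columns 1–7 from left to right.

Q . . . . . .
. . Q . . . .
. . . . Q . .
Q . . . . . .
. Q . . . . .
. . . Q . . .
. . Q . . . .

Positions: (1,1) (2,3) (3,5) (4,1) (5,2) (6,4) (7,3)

5

Same column: (1,1)–(4,1) (column 1); (2,3)–(7,3) (column 3).
Same diagonal: (2,3)–(4,1) (|2−4| = |3−1| = 2); (4,1)–(5,2) (|4−5| = |1−2| = 1); (6,4)–(7,3) (|6−7| = |4−3| = 1).
Total attacking pairs: 5.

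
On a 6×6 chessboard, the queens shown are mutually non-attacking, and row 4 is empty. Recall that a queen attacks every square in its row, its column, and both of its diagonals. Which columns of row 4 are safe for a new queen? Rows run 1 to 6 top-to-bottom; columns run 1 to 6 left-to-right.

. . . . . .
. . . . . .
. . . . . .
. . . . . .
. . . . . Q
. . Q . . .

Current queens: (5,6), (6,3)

columns 2, 4

(5,6) attacks row 4 at column 6 and diagonals 5.
(6,3) attacks row 4 at column 3 and diagonals 1, 5.
Attacked columns: {1, 3, 5, 6}. Safe: {2, 4}.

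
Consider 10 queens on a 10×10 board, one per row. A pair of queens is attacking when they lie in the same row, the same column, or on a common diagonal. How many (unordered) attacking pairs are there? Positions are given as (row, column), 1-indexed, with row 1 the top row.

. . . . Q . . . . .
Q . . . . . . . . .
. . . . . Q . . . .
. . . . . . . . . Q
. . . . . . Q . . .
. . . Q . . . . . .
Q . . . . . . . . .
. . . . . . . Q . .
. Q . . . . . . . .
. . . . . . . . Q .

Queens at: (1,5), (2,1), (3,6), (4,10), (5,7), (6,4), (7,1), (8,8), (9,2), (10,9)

2

Same column: (2,1)–(7,1) (column 1).
Same diagonal: (2,1)–(10,9) (|2−10| = |1−9| = 8).
Total attacking pairs: 2.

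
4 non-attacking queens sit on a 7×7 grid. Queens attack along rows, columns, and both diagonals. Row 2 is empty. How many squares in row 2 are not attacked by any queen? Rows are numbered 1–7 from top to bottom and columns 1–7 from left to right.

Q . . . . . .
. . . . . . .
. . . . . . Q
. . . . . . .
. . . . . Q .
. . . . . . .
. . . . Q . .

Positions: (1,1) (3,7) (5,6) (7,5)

1

(1,1) attacks row 2 at column 1 and diagonals 2.
(3,7) attacks row 2 at column 7 and diagonals 6.
(5,6) attacks row 2 at column 6 and diagonals 3.
(7,5) attacks row 2 at column 5.
Attacked columns: {1, 2, 3, 5, 6, 7}. Safe: {4}.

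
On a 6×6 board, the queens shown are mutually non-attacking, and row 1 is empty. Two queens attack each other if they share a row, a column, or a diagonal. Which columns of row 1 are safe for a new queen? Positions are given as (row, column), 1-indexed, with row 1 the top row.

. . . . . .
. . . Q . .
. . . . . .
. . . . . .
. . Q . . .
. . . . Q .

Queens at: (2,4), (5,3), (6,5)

columns 1, 2, 6

(2,4) attacks row 1 at column 4 and diagonals 3, 5.
(5,3) attacks row 1 at column 3.
(6,5) attacks row 1 at column 5.
Attacked columns: {3, 4, 5}. Safe: {1, 2, 6}.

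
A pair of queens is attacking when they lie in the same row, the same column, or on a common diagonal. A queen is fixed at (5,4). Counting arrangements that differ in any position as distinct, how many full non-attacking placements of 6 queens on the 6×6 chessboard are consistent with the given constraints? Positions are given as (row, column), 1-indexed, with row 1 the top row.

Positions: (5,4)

1

Branch on row 1: col 1 → 0; col 2 → 0; col 3 → 0; col 5 → 1; col 6 → 0.
Sum: 0 + 0 + 0 + 1 + 0 = 1.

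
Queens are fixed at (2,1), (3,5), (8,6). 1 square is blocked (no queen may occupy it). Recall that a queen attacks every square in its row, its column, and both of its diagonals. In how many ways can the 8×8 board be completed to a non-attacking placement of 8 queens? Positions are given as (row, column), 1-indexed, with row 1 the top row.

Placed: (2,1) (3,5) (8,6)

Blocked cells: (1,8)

1

Branch on row 1: col 4 → 1.
Sum: 1 = 1.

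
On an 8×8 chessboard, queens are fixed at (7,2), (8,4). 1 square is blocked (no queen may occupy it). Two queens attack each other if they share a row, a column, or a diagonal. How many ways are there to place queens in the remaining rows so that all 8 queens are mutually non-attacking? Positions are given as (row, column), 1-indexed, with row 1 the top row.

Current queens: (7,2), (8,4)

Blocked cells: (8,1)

Branch on row 1: col 1 → 1; col 3 → 1; col 5 → 1; col 6 → 1; col 7 → 2.
Sum: 1 + 1 + 1 + 1 + 2 = 6.

6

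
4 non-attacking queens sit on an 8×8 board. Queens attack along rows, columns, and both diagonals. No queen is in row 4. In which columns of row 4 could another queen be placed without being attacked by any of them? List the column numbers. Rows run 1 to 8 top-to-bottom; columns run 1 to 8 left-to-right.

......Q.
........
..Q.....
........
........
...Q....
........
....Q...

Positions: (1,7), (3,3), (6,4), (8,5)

(1,7) attacks row 4 at column 7 and diagonals 4.
(3,3) attacks row 4 at column 3 and diagonals 2, 4.
(6,4) attacks row 4 at column 4 and diagonals 2, 6.
(8,5) attacks row 4 at column 5 and diagonals 1.
Attacked columns: {1, 2, 3, 4, 5, 6, 7}. Safe: {8}.

columns 8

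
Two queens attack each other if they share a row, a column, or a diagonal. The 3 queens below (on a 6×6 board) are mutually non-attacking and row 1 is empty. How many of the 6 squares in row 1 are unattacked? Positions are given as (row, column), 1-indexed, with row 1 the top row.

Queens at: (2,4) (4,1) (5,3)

(2,4) attacks row 1 at column 4 and diagonals 3, 5.
(4,1) attacks row 1 at column 1 and diagonals 4.
(5,3) attacks row 1 at column 3.
Attacked columns: {1, 3, 4, 5}. Safe: {2, 6}.

2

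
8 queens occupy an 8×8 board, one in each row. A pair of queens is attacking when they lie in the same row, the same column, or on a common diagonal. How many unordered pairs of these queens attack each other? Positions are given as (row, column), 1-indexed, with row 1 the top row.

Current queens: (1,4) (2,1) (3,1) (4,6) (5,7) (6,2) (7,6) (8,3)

Same column: (2,1)–(3,1) (column 1); (4,6)–(7,6) (column 6).
Same diagonal: (2,1)–(7,6) (|2−7| = |1−6| = 5); (4,6)–(5,7) (|4−5| = |6−7| = 1).
Total attacking pairs: 4.

4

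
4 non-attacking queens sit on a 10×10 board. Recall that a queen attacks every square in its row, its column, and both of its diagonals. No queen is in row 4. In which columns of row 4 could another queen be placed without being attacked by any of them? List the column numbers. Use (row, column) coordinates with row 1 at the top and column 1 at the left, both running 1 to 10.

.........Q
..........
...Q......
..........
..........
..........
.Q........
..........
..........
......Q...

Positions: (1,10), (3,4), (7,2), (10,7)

columns 6, 8, 9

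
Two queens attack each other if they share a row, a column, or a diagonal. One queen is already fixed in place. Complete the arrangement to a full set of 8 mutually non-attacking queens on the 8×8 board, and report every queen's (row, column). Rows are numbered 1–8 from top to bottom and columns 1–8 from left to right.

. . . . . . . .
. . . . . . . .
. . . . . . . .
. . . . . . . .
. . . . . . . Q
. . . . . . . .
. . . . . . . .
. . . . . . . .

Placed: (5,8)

Row 1: attacked by (5,8)→{4,8}. Safe: 1, 2, 3, 5, 6, 7. Place at column 7.
Row 2: attacked by (1,7)→{6,7,8}; (5,8)→{5,8}. Safe: 1, 2, 3, 4. Place at column 2.
Row 3: attacked by (1,7)→{5,7}; (2,2)→{1,2,3}; (5,8)→{6,8}. Safe: 4. Place at column 4.
Row 4: attacked by (1,7)→{4,7}; (2,2)→{2,4}; (3,4)→{3,4,5}; (5,8)→{7,8}. Safe: 1, 6. Place at column 1.
Row 6: attacked by (1,7)→{2,7}; (2,2)→{2,6}; (3,4)→{1,4,7}; (4,1)→{1,3}; (5,8)→{7,8}. Safe: 5. Place at column 5.
Row 7: attacked by (1,7)→{1,7}; (2,2)→{2,7}; (3,4)→{4,8}; (4,1)→{1,4}; (5,8)→{6,8}; (6,5)→{4,5,6}. Safe: 3. Place at column 3.
Row 8: attacked by (1,7)→{7}; (2,2)→{2,8}; (3,4)→{4}; (4,1)→{1,5}; (5,8)→{5,8}; (6,5)→{3,5,7}; (7,3)→{2,3,4}. Safe: 6. Place at column 6.
Columns [7, 2, 4, 1, 8, 5, 3, 6], r−c [-6, 0, -1, 3, -3, 1, 4, 2], r+c [8, 4, 7, 5, 13, 11, 10, 14] are all distinct, so no two queens attack.

(1,7) (2,2) (3,4) (4,1) (5,8) (6,5) (7,3) (8,6)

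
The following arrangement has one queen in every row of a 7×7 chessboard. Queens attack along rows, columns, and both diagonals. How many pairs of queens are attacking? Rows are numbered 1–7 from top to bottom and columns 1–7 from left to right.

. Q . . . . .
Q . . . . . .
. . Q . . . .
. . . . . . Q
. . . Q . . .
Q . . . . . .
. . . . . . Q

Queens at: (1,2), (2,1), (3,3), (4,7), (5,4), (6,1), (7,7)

5

Same column: (2,1)–(6,1) (column 1); (4,7)–(7,7) (column 7).
Same diagonal: (1,2)–(2,1) (|1−2| = |2−1| = 1); (2,1)–(5,4) (|2−5| = |1−4| = 3); (3,3)–(7,7) (|3−7| = |3−7| = 4).
Total attacking pairs: 5.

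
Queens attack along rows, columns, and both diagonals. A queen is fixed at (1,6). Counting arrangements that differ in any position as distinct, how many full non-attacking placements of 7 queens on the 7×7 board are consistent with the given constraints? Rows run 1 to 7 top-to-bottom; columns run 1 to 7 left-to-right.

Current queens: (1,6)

Branch on row 2: col 1 → 1; col 2 → 1; col 3 → 3; col 4 → 2.
Sum: 1 + 1 + 3 + 2 = 7.

7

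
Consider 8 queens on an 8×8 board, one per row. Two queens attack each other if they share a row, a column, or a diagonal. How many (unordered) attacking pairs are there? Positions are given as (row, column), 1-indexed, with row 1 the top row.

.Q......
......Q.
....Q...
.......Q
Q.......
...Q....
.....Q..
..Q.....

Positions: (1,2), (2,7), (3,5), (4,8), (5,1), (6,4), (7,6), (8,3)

All columns are distinct and no two queens satisfy |Δrow| = |Δcol|, so no pair attacks.

0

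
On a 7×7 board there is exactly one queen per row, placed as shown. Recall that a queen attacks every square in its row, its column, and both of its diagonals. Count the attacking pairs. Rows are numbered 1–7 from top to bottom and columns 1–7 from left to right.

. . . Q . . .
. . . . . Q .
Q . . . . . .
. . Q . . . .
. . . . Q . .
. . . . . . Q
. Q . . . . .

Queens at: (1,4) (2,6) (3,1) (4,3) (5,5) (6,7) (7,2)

0

All columns are distinct and no two queens satisfy |Δrow| = |Δcol|, so no pair attacks.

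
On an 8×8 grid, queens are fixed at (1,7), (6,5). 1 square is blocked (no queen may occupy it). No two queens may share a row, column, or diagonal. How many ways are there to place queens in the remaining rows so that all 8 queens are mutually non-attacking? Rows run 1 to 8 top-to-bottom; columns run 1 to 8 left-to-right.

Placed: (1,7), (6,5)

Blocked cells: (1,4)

Branch on row 2: col 2 → 1; col 3 → 1; col 4 → 0.
Sum: 1 + 1 + 0 = 2.

2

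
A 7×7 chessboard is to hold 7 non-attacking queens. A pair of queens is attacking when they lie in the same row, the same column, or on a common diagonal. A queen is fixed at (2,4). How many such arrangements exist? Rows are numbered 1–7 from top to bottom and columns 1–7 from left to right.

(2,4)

Branch on row 1: col 1 → 1; col 2 → 2; col 6 → 2; col 7 → 1.
Sum: 1 + 2 + 2 + 1 = 6.

6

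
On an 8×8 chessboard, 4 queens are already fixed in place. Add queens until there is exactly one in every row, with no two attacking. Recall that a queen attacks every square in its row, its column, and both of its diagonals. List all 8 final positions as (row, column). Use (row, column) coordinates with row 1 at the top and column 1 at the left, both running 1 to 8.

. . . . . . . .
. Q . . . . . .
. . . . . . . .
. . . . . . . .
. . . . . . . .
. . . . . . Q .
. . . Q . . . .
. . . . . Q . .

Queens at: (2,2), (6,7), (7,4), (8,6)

(1,8) (2,2) (3,5) (4,3) (5,1) (6,7) (7,4) (8,6)

Row 1: attacked by (2,2)→{1,2,3}; (6,7)→{2,7}; (7,4)→{4}; (8,6)→{6}. Safe: 5, 8. Place at column 8.
Row 3: attacked by (1,8)→{6,8}; (2,2)→{1,2,3}; (6,7)→{4,7}; (7,4)→{4,8}; (8,6)→{1,6}. Safe: 5. Place at column 5.
Row 4: attacked by (1,8)→{5,8}; (2,2)→{2,4}; (3,5)→{4,5,6}; (6,7)→{5,7}; (7,4)→{1,4,7}; (8,6)→{2,6}. Safe: 3. Place at column 3.
Row 5: attacked by (1,8)→{4,8}; (2,2)→{2,5}; (3,5)→{3,5,7}; (4,3)→{2,3,4}; (6,7)→{6,7,8}; (7,4)→{2,4,6}; (8,6)→{3,6}. Safe: 1. Place at column 1.
Columns [8, 2, 5, 3, 1, 7, 4, 6], r−c [-7, 0, -2, 1, 4, -1, 3, 2], r+c [9, 4, 8, 7, 6, 13, 11, 14] are all distinct, so no two queens attack.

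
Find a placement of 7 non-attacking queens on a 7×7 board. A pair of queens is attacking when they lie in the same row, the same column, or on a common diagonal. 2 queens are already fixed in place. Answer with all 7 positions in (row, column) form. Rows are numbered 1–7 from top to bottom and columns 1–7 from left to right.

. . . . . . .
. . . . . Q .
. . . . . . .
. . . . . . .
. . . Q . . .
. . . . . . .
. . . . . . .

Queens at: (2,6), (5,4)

Row 1: attacked by (2,6)→{5,6,7}; (5,4)→{4}. Safe: 1, 2, 3. Place at column 2.
Row 3: attacked by (1,2)→{2,4}; (2,6)→{5,6,7}; (5,4)→{2,4,6}. Safe: 1, 3. Place at column 3.
Row 4: attacked by (1,2)→{2,5}; (2,6)→{4,6}; (3,3)→{2,3,4}; (5,4)→{3,4,5}. Safe: 1, 7. Place at column 7.
Row 6: attacked by (1,2)→{2,7}; (2,6)→{2,6}; (3,3)→{3,6}; (4,7)→{5,7}; (5,4)→{3,4,5}. Safe: 1. Place at column 1.
Row 7: attacked by (1,2)→{2}; (2,6)→{1,6}; (3,3)→{3,7}; (4,7)→{4,7}; (5,4)→{2,4,6}; (6,1)→{1,2}. Safe: 5. Place at column 5.
Columns [2, 6, 3, 7, 4, 1, 5], r−c [-1, -4, 0, -3, 1, 5, 2], r+c [3, 8, 6, 11, 9, 7, 12] are all distinct, so no two queens attack.

(1,2) (2,6) (3,3) (4,7) (5,4) (6,1) (7,5)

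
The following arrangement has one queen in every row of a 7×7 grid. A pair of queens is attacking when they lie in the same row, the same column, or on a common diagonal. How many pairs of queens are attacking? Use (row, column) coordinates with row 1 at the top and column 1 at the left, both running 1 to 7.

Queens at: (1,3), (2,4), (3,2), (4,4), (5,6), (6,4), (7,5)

Same column: (2,4)–(4,4) (column 4); (2,4)–(6,4) (column 4); (4,4)–(6,4) (column 4).
Same diagonal: (1,3)–(2,4) (|1−2| = |3−4| = 1); (6,4)–(7,5) (|6−7| = |4−5| = 1).
Total attacking pairs: 5.

5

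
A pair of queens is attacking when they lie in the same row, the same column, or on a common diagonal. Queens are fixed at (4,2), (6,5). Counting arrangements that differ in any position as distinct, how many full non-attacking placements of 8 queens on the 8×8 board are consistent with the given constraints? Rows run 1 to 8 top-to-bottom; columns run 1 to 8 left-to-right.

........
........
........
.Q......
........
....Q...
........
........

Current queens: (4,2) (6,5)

Branch on row 1: col 1 → 0; col 3 → 1; col 4 → 0; col 6 → 1; col 7 → 0; col 8 → 0.
Sum: 0 + 1 + 0 + 1 + 0 + 0 = 2.

2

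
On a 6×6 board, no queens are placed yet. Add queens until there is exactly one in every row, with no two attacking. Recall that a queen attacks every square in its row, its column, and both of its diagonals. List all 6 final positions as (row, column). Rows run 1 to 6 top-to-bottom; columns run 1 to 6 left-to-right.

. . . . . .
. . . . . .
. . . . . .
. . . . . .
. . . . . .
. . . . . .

Row 1: Safe: 1, 2, 3, 4, 5, 6. Place at column 4.
Row 2: attacked by (1,4)→{3,4,5}. Safe: 1, 2, 6. Place at column 1.
Row 3: attacked by (1,4)→{2,4,6}; (2,1)→{1,2}. Safe: 3, 5. Place at column 5.
Row 4: attacked by (1,4)→{1,4}; (2,1)→{1,3}; (3,5)→{4,5,6}. Safe: 2. Place at column 2.
Row 5: attacked by (1,4)→{4}; (2,1)→{1,4}; (3,5)→{3,5}; (4,2)→{1,2,3}. Safe: 6. Place at column 6.
Row 6: attacked by (1,4)→{4}; (2,1)→{1,5}; (3,5)→{2,5}; (4,2)→{2,4}; (5,6)→{5,6}. Safe: 3. Place at column 3.
Columns [4, 1, 5, 2, 6, 3], r−c [-3, 1, -2, 2, -1, 3], r+c [5, 3, 8, 6, 11, 9] are all distinct, so no two queens attack.

(1,4) (2,1) (3,5) (4,2) (5,6) (6,3)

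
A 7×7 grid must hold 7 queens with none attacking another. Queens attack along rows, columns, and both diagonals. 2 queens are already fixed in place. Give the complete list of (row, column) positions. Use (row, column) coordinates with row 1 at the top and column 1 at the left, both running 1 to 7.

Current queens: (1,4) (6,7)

Row 2: attacked by (1,4)→{3,4,5}; (6,7)→{3,7}. Safe: 1, 2, 6. Place at column 1.
Row 3: attacked by (1,4)→{2,4,6}; (2,1)→{1,2}; (6,7)→{4,7}. Safe: 3, 5. Place at column 3.
Row 4: attacked by (1,4)→{1,4,7}; (2,1)→{1,3}; (3,3)→{2,3,4}; (6,7)→{5,7}. Safe: 6. Place at column 6.
Row 5: attacked by (1,4)→{4}; (2,1)→{1,4}; (3,3)→{1,3,5}; (4,6)→{5,6,7}; (6,7)→{6,7}. Safe: 2. Place at column 2.
Row 7: attacked by (1,4)→{4}; (2,1)→{1,6}; (3,3)→{3,7}; (4,6)→{3,6}; (5,2)→{2,4}; (6,7)→{6,7}. Safe: 5. Place at column 5.
Columns [4, 1, 3, 6, 2, 7, 5], r−c [-3, 1, 0, -2, 3, -1, 2], r+c [5, 3, 6, 10, 7, 13, 12] are all distinct, so no two queens attack.

(1,4) (2,1) (3,3) (4,6) (5,2) (6,7) (7,5)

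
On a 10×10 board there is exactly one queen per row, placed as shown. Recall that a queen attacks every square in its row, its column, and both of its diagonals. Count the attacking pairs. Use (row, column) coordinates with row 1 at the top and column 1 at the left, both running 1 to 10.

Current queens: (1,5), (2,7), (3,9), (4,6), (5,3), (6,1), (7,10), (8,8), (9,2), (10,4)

All columns are distinct and no two queens satisfy |Δrow| = |Δcol|, so no pair attacks.

0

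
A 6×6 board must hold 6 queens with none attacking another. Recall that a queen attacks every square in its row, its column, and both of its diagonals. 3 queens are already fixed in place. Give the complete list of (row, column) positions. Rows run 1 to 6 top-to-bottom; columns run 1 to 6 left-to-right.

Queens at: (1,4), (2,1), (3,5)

Row 4: attacked by (1,4)→{1,4}; (2,1)→{1,3}; (3,5)→{4,5,6}. Safe: 2. Place at column 2.
Row 5: attacked by (1,4)→{4}; (2,1)→{1,4}; (3,5)→{3,5}; (4,2)→{1,2,3}. Safe: 6. Place at column 6.
Row 6: attacked by (1,4)→{4}; (2,1)→{1,5}; (3,5)→{2,5}; (4,2)→{2,4}; (5,6)→{5,6}. Safe: 3. Place at column 3.
Columns [4, 1, 5, 2, 6, 3], r−c [-3, 1, -2, 2, -1, 3], r+c [5, 3, 8, 6, 11, 9] are all distinct, so no two queens attack.

(1,4) (2,1) (3,5) (4,2) (5,6) (6,3)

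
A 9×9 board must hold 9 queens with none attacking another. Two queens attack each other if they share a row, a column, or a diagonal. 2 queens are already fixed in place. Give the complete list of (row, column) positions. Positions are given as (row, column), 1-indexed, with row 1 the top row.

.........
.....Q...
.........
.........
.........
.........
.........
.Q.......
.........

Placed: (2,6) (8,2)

Row 1: attacked by (2,6)→{5,6,7}; (8,2)→{2,9}. Safe: 1, 3, 4, 8. Place at column 3.
Row 3: attacked by (1,3)→{1,3,5}; (2,6)→{5,6,7}; (8,2)→{2,7}. Safe: 4, 8, 9. Place at column 9.
Row 4: attacked by (1,3)→{3,6}; (2,6)→{4,6,8}; (3,9)→{8,9}; (8,2)→{2,6}. Safe: 1, 5, 7. Place at column 5.
Row 5: attacked by (1,3)→{3,7}; (2,6)→{3,6,9}; (3,9)→{7,9}; (4,5)→{4,5,6}; (8,2)→{2,5}. Safe: 1, 8. Place at column 8.
Row 6: attacked by (1,3)→{3,8}; (2,6)→{2,6}; (3,9)→{6,9}; (4,5)→{3,5,7}; (5,8)→{7,8,9}; (8,2)→{2,4}. Safe: 1. Place at column 1.
Row 7: attacked by (1,3)→{3,9}; (2,6)→{1,6}; (3,9)→{5,9}; (4,5)→{2,5,8}; (5,8)→{6,8}; (6,1)→{1,2}; (8,2)→{1,2,3}. Safe: 4, 7. Place at column 4.
Row 9: attacked by (1,3)→{3}; (2,6)→{6}; (3,9)→{3,9}; (4,5)→{5}; (5,8)→{4,8}; (6,1)→{1,4}; (7,4)→{2,4,6}; (8,2)→{1,2,3}. Safe: 7. Place at column 7.
Columns [3, 6, 9, 5, 8, 1, 4, 2, 7], r−c [-2, -4, -6, -1, -3, 5, 3, 6, 2], r+c [4, 8, 12, 9, 13, 7, 11, 10, 16] are all distinct, so no two queens attack.

(1,3) (2,6) (3,9) (4,5) (5,8) (6,1) (7,4) (8,2) (9,7)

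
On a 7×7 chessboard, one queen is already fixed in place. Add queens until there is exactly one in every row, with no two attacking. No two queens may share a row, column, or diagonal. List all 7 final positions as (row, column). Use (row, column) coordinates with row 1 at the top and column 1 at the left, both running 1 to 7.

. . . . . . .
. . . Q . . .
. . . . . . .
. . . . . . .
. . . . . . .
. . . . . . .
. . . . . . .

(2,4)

(1,6) (2,4) (3,7) (4,1) (5,3) (6,5) (7,2)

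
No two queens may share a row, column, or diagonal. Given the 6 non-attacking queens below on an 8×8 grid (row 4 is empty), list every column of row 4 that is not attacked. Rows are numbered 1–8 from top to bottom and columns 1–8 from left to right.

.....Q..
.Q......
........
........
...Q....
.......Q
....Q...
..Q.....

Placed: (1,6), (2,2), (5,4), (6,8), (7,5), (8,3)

columns 1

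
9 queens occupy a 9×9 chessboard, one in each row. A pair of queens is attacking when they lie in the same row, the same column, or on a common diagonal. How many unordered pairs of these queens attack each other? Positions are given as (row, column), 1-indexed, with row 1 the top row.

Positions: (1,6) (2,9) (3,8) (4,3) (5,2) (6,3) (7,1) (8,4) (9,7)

7

Same column: (4,3)–(6,3) (column 3).
Same diagonal: (1,6)–(3,8) (|1−3| = |6−8| = 2); (1,6)–(4,3) (|1−4| = |6−3| = 3); (1,6)–(5,2) (|1−5| = |6−2| = 4); (2,9)–(3,8) (|2−3| = |9−8| = 1); (4,3)–(5,2) (|4−5| = |3−2| = 1); (5,2)–(6,3) (|5−6| = |2−3| = 1).
Total attacking pairs: 7.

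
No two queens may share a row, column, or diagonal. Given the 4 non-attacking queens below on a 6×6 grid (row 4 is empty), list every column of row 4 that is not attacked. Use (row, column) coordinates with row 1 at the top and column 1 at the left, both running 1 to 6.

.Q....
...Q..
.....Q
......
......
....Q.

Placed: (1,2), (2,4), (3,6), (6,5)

columns 1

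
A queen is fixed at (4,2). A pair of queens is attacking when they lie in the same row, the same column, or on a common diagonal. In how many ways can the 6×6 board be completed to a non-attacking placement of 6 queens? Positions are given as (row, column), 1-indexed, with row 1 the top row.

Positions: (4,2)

Branch on row 1: col 1 → 0; col 3 → 0; col 4 → 1; col 6 → 0.
Sum: 0 + 0 + 1 + 0 = 1.

1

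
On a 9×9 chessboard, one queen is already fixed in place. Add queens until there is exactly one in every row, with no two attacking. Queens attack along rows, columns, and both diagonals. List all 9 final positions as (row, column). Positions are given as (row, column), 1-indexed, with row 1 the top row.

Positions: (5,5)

Row 1: attacked by (5,5)→{1,5,9}. Safe: 2, 3, 4, 6, 7, 8. Place at column 3.
Row 2: attacked by (1,3)→{2,3,4}; (5,5)→{2,5,8}. Safe: 1, 6, 7, 9. Place at column 7.
Row 3: attacked by (1,3)→{1,3,5}; (2,7)→{6,7,8}; (5,5)→{3,5,7}. Safe: 2, 4, 9. Place at column 9.
Row 4: attacked by (1,3)→{3,6}; (2,7)→{5,7,9}; (3,9)→{8,9}; (5,5)→{4,5,6}. Safe: 1, 2. Place at column 1.
Row 6: attacked by (1,3)→{3,8}; (2,7)→{3,7}; (3,9)→{6,9}; (4,1)→{1,3}; (5,5)→{4,5,6}. Safe: 2. Place at column 2.
Row 7: attacked by (1,3)→{3,9}; (2,7)→{2,7}; (3,9)→{5,9}; (4,1)→{1,4}; (5,5)→{3,5,7}; (6,2)→{1,2,3}. Safe: 6, 8. Place at column 8.
Row 8: attacked by (1,3)→{3}; (2,7)→{1,7}; (3,9)→{4,9}; (4,1)→{1,5}; (5,5)→{2,5,8}; (6,2)→{2,4}; (7,8)→{7,8,9}. Safe: 6. Place at column 6.
Row 9: attacked by (1,3)→{3}; (2,7)→{7}; (3,9)→{3,9}; (4,1)→{1,6}; (5,5)→{1,5,9}; (6,2)→{2,5}; (7,8)→{6,8}; (8,6)→{5,6,7}. Safe: 4. Place at column 4.
Columns [3, 7, 9, 1, 5, 2, 8, 6, 4], r−c [-2, -5, -6, 3, 0, 4, -1, 2, 5], r+c [4, 9, 12, 5, 10, 8, 15, 14, 13] are all distinct, so no two queens attack.

(1,3) (2,7) (3,9) (4,1) (5,5) (6,2) (7,8) (8,6) (9,4)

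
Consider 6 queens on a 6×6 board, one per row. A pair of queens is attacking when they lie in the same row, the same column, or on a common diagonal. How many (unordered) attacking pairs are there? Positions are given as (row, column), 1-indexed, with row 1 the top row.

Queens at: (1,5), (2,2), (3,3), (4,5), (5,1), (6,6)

Same column: (1,5)–(4,5) (column 5).
Same diagonal: (1,5)–(3,3) (|1−3| = |5−3| = 2); (1,5)–(5,1) (|1−5| = |5−1| = 4); (2,2)–(3,3) (|2−3| = |2−3| = 1); (2,2)–(6,6) (|2−6| = |2−6| = 4); (3,3)–(5,1) (|3−5| = |3−1| = 2); (3,3)–(6,6) (|3−6| = |3−6| = 3).
Total attacking pairs: 7.

7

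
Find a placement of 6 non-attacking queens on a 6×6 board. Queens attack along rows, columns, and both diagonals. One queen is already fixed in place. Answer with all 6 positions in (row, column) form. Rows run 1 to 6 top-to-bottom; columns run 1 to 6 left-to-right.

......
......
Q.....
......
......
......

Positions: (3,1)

Row 1: attacked by (3,1)→{1,3}. Safe: 2, 4, 5, 6. Place at column 5.
Row 2: attacked by (1,5)→{4,5,6}; (3,1)→{1,2}. Safe: 3. Place at column 3.
Row 4: attacked by (1,5)→{2,5}; (2,3)→{1,3,5}; (3,1)→{1,2}. Safe: 4, 6. Place at column 6.
Row 5: attacked by (1,5)→{1,5}; (2,3)→{3,6}; (3,1)→{1,3}; (4,6)→{5,6}. Safe: 2, 4. Place at column 4.
Row 6: attacked by (1,5)→{5}; (2,3)→{3}; (3,1)→{1,4}; (4,6)→{4,6}; (5,4)→{3,4,5}. Safe: 2. Place at column 2.
Columns [5, 3, 1, 6, 4, 2], r−c [-4, -1, 2, -2, 1, 4], r+c [6, 5, 4, 10, 9, 8] are all distinct, so no two queens attack.

(1,5) (2,3) (3,1) (4,6) (5,4) (6,2)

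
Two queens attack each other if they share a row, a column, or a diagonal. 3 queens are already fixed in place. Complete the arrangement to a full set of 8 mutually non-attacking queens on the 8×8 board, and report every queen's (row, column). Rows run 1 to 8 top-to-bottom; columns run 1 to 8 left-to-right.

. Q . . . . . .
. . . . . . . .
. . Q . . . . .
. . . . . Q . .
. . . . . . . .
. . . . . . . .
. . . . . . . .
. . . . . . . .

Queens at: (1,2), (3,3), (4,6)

(1,2) (2,7) (3,3) (4,6) (5,8) (6,5) (7,1) (8,4)

Row 2: attacked by (1,2)→{1,2,3}; (3,3)→{2,3,4}; (4,6)→{4,6,8}. Safe: 5, 7. Place at column 7.
Row 5: attacked by (1,2)→{2,6}; (2,7)→{4,7}; (3,3)→{1,3,5}; (4,6)→{5,6,7}. Safe: 8. Place at column 8.
Row 6: attacked by (1,2)→{2,7}; (2,7)→{3,7}; (3,3)→{3,6}; (4,6)→{4,6,8}; (5,8)→{7,8}. Safe: 1, 5. Place at column 5.
Row 7: attacked by (1,2)→{2,8}; (2,7)→{2,7}; (3,3)→{3,7}; (4,6)→{3,6}; (5,8)→{6,8}; (6,5)→{4,5,6}. Safe: 1. Place at column 1.
Row 8: attacked by (1,2)→{2}; (2,7)→{1,7}; (3,3)→{3,8}; (4,6)→{2,6}; (5,8)→{5,8}; (6,5)→{3,5,7}; (7,1)→{1,2}. Safe: 4. Place at column 4.
Columns [2, 7, 3, 6, 8, 5, 1, 4], r−c [-1, -5, 0, -2, -3, 1, 6, 4], r+c [3, 9, 6, 10, 13, 11, 8, 12] are all distinct, so no two queens attack.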